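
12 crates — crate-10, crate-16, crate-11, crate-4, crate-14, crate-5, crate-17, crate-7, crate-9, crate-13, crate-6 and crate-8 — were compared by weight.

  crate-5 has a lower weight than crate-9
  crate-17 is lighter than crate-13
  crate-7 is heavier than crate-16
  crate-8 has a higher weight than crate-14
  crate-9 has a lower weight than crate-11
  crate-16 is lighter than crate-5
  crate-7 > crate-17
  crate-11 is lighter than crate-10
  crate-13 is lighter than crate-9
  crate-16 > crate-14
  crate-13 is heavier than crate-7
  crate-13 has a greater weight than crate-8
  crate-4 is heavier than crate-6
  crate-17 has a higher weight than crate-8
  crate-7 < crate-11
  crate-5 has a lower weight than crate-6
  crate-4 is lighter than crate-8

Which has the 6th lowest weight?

crate-8

Chaining the given pairs: crate-14 < crate-16 < crate-5 < crate-6 < crate-4 < crate-8 < crate-17 < crate-7 < crate-13 < crate-9 < crate-11 < crate-10.
Counting 6 from the smallest end gives crate-8.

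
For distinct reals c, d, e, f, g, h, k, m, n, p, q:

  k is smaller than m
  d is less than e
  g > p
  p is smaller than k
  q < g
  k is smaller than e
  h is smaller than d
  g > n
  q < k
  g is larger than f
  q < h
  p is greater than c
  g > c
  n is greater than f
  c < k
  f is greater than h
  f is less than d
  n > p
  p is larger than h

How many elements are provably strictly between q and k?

Chaining upward from q reaches: h, f, d, p, n, e, m, g.
Chaining downward from k reaches: h, c, p.
Strictly between q and k are those in both lists: h, p — 2 elements.

2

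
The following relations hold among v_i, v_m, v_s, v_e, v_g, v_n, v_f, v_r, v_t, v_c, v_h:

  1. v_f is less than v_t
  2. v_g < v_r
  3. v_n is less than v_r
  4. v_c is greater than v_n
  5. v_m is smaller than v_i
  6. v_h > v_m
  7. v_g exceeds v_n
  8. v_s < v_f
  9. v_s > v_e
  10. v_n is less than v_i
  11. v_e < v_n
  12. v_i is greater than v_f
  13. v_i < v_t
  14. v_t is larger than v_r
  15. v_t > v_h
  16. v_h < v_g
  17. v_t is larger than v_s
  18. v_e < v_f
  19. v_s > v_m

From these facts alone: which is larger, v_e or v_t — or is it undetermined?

Link the given pairs in sequence: v_e < v_n; v_n < v_g; v_g < v_r; v_r < v_t.
Together: v_e < v_n < v_g < v_r < v_t.
So v_t is larger.

v_t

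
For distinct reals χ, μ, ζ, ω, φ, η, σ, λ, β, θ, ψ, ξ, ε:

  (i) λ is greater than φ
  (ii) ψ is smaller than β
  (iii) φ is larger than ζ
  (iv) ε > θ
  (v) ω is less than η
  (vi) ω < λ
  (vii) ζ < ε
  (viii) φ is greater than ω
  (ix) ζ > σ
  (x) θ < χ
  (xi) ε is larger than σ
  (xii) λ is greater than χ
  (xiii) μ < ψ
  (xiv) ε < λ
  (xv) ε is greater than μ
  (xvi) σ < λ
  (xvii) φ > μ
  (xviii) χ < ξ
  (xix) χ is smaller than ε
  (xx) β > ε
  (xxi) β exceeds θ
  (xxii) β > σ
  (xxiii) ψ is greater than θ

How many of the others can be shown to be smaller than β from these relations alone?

Directly below β: σ, θ, ε, ψ.
One step further: ζ, χ, μ (7 so far).
No other element is forced below β by the given relations, so the count is 7.

7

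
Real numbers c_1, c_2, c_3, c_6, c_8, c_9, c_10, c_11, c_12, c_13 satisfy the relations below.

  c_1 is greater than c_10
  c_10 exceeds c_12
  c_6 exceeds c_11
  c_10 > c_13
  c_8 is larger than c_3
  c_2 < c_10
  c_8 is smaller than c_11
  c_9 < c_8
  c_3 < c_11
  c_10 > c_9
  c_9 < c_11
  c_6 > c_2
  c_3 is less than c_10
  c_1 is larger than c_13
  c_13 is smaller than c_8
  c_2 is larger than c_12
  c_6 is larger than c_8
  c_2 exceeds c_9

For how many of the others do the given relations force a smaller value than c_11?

4

Directly below c_11: c_3, c_9, c_8.
One step further: c_13 (4 so far).
Nothing else is reachable below c_11; 4 in all.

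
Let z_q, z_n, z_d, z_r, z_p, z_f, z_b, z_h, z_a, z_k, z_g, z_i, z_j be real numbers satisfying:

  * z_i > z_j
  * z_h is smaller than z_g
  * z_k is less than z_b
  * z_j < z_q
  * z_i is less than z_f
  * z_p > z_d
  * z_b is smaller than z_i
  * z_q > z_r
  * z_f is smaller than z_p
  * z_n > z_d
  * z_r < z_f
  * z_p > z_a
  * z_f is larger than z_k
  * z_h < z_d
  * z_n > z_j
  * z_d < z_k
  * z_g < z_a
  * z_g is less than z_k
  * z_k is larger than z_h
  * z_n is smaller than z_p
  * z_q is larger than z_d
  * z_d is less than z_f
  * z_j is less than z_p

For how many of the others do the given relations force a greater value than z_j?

From z_j the given relations immediately reach z_q, z_i, z_n, z_p.
From those, z_f — 5 in total.
Nothing else is reachable above z_j; 5 in all.

5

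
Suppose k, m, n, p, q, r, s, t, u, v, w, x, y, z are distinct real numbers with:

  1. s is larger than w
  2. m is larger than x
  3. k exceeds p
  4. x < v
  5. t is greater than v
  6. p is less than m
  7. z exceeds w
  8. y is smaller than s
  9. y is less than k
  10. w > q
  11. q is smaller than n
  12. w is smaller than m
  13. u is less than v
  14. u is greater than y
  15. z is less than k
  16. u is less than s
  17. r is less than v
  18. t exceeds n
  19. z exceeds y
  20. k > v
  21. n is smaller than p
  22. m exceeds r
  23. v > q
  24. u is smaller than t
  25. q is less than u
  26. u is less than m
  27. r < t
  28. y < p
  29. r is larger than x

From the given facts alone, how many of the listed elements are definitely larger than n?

The elements the relations force above n are p, m, k, t — no chain reaches any other.
That is 4.

4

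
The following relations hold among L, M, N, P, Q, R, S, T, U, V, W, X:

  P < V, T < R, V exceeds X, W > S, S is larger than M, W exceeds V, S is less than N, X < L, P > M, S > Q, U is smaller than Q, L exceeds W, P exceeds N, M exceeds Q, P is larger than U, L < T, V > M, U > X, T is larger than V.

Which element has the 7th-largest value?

N

The consecutive relations fix a unique order: X < U < Q < M < S < N < P < V < W < L < T < R.
The 7th largest is N.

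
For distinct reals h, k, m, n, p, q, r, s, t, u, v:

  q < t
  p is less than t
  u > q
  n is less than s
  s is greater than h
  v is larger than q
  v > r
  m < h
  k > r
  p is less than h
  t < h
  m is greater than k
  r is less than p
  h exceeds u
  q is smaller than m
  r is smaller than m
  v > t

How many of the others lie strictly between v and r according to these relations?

2

Chaining upward from r reaches: k, m, p, t, h, s.
Chaining downward from v reaches: q, p, t.
Strictly between r and v are those in both lists: p, t — 2 elements.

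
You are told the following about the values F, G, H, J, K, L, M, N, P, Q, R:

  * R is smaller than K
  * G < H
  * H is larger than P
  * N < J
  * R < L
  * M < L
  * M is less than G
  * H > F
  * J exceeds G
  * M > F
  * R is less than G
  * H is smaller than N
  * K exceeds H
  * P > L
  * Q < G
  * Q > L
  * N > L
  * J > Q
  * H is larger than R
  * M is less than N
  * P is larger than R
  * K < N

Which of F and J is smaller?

F

The relevant relations are F < M; M < L; L < P; P < H; H < N; N < J.
Chaining these gives F < M < L < P < H < N < J.
So F < J; F is the smaller of the two.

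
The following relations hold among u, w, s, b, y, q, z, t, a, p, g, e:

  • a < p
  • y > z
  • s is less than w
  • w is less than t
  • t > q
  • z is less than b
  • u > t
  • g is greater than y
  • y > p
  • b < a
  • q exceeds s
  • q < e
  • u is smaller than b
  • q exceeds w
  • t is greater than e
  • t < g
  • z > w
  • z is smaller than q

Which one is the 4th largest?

a

Chaining the given pairs: s < w < z < q < e < t < u < b < a < p < y < g.
Counting 4 from the largest end gives a.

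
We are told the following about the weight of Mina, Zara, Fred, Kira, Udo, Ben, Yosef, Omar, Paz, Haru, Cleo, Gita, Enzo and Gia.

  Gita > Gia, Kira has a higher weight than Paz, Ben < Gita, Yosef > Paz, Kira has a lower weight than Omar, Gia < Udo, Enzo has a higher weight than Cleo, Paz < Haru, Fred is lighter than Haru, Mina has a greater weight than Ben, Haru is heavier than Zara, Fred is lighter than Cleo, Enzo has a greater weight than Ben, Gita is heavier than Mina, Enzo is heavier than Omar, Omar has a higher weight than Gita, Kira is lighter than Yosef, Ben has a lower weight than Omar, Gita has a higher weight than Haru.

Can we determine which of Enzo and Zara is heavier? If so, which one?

Following the relations from Zara: Zara < Haru < Gita < Omar < Enzo.
So Enzo is heavier.

Enzo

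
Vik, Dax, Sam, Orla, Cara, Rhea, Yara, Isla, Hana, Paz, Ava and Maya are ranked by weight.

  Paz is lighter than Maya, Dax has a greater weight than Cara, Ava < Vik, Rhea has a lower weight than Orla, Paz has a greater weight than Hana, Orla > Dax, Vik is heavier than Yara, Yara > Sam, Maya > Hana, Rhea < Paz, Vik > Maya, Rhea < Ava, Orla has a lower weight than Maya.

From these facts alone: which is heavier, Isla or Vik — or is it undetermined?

Following every chain through Isla: nothing is chained to Isla.
Vik is not reached, and no chain runs the other way from Vik to Isla.
So the given relations leave the order of Isla and Vik undetermined.

undetermined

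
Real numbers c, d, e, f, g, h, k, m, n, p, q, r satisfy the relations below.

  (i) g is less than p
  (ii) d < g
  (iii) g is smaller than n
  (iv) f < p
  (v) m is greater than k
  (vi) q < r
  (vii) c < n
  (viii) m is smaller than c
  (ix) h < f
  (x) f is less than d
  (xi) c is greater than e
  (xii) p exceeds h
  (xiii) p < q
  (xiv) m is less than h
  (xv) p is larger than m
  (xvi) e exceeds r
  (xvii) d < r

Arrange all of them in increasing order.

Nothing is placed below k, so it is least; from there k < m; m < h; h < f; f < d; d < g; g < p; p < q; q < r; r < e; e < c; c < n, each given directly.

k < m < h < f < d < g < p < q < r < e < c < n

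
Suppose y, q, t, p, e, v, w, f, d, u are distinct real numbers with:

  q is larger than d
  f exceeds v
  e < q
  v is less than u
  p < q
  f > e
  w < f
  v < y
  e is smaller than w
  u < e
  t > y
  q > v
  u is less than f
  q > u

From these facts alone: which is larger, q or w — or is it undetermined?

undetermined

Following every chain through q: below q we get v, p, u, e, d.
w is not reached, and no chain runs the other way from w to q.
So the given relations leave the order of q and w undetermined.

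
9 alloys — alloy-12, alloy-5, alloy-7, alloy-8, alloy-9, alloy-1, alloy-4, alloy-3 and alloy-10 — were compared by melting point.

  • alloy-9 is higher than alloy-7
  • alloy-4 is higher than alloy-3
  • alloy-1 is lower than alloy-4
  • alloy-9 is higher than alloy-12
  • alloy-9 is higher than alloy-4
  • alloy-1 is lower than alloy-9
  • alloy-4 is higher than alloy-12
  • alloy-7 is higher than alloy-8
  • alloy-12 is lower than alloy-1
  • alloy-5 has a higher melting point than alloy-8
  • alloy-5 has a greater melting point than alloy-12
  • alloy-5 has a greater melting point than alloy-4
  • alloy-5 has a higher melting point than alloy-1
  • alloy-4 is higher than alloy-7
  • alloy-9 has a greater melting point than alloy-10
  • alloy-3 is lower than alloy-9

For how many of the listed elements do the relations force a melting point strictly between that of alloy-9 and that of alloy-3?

1

The relations place alloy-3 below alloy-9. An element lies strictly between them when it is forced above alloy-3 and also forced below alloy-9.
Above alloy-3: {alloy-4, alloy-5}. Below alloy-9: {alloy-8, alloy-10, alloy-12, alloy-7, alloy-1, alloy-4}.
Intersection: {alloy-4} — 1.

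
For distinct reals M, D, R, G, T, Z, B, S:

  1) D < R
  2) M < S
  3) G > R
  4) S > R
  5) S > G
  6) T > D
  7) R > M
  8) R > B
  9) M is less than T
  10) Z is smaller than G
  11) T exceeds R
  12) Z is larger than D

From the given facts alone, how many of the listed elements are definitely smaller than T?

The elements the relations force below T are M, D, B, R — no chain reaches any other.
That is 4.

4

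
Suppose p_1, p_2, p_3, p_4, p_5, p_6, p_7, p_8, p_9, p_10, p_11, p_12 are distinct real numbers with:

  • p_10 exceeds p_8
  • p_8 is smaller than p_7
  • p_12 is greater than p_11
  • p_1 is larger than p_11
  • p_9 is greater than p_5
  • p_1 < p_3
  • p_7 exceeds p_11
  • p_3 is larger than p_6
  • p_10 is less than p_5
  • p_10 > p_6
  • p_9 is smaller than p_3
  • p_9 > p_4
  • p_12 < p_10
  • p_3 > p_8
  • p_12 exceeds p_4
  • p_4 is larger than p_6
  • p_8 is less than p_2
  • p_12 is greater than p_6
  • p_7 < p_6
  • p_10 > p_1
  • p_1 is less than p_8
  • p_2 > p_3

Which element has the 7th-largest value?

p_4

Piecing the relations together gives one ordering: p_11 < p_1 < p_8 < p_7 < p_6 < p_4 < p_12 < p_10 < p_5 < p_9 < p_3 < p_2.
Counting 7 from the largest end gives p_4.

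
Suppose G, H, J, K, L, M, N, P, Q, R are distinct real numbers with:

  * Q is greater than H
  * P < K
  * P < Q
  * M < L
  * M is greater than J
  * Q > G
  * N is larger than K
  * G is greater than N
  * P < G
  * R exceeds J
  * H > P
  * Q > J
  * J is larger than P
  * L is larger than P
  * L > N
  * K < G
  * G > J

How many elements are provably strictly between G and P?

Chaining upward from P reaches: H, J, K, R, N, M, Q, L.
Chaining downward from G reaches: J, K, N.
Strictly between P and G are those in both lists: J, K, N — 3 elements.

3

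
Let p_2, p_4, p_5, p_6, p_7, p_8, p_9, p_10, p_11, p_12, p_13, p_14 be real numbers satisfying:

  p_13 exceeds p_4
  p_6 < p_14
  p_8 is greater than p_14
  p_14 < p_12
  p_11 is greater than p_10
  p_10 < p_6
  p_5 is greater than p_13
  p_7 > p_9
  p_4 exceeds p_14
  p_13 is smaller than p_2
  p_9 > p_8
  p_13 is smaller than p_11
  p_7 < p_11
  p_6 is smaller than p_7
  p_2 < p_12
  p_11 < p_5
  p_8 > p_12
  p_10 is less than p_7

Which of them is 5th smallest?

The consecutive relations fix a unique order: p_10 < p_6 < p_14 < p_4 < p_13 < p_2 < p_12 < p_8 < p_9 < p_7 < p_11 < p_5.
The 5th smallest is p_13.

p_13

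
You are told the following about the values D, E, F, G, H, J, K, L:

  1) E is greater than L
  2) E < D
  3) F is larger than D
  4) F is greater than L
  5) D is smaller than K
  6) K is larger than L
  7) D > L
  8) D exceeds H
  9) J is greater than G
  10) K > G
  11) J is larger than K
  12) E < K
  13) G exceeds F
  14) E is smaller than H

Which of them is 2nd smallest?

Piecing the relations together gives one ordering: L < E < H < D < F < G < K < J.
The 2nd smallest is E.

E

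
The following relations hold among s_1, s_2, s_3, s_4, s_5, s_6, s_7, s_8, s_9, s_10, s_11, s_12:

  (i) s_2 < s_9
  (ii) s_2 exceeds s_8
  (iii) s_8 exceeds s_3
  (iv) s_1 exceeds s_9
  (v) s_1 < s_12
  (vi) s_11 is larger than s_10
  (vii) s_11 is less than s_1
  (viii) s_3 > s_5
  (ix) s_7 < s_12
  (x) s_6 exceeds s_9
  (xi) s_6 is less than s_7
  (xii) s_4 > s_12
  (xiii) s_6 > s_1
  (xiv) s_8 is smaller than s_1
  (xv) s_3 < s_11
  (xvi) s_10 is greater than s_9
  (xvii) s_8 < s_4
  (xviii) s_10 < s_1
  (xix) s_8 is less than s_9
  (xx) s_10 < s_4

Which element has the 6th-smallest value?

Piecing the relations together gives one ordering: s_5 < s_3 < s_8 < s_2 < s_9 < s_10 < s_11 < s_1 < s_6 < s_7 < s_12 < s_4.
Counting 6 from the smallest end gives s_10.

s_10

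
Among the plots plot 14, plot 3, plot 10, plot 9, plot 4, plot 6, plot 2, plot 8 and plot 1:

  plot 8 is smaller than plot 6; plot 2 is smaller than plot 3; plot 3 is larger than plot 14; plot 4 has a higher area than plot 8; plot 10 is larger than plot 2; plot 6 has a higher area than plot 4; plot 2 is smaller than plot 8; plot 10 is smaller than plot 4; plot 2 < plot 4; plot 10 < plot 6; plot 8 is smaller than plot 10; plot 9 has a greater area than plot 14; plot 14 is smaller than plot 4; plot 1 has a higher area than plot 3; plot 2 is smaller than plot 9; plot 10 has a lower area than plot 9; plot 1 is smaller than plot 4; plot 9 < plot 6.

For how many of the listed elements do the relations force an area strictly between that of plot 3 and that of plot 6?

Chaining upward from plot 3 reaches: plot 1, plot 4.
Chaining downward from plot 6 reaches: plot 14, plot 2, plot 8, plot 10, plot 1, plot 9, plot 4.
Strictly between plot 3 and plot 6 are those in both lists: plot 1, plot 4 — 2 elements.

2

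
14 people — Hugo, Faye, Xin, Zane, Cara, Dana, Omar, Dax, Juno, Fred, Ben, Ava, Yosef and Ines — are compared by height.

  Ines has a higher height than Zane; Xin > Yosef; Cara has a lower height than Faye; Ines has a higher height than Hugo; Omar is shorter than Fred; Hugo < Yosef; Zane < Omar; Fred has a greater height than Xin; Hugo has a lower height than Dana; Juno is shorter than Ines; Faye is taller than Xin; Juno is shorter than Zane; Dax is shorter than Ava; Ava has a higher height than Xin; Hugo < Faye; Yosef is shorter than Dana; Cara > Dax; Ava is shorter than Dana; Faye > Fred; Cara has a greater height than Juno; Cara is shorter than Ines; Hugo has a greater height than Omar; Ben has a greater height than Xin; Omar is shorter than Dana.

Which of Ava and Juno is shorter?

The relevant relations are Juno < Zane; Zane < Omar; Omar < Hugo; Hugo < Yosef; Yosef < Xin; Xin < Ava.
Chaining these gives Juno < Zane < Omar < Hugo < Yosef < Xin < Ava.
So Juno < Ava; Juno is the shorter of the two.

Juno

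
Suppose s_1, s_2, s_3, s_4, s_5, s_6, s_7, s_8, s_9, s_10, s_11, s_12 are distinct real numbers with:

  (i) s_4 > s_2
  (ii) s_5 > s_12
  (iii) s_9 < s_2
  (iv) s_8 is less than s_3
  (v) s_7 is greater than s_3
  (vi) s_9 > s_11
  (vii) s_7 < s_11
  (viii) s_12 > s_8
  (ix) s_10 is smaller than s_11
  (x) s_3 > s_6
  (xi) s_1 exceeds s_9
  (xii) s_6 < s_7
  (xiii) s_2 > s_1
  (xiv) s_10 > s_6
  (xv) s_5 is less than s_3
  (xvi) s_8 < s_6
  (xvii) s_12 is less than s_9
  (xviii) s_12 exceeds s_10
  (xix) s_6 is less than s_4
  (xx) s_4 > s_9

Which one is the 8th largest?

The consecutive relations fix a unique order: s_8 < s_6 < s_10 < s_12 < s_5 < s_3 < s_7 < s_11 < s_9 < s_1 < s_2 < s_4.
Counting 8 from the largest end gives s_5.

s_5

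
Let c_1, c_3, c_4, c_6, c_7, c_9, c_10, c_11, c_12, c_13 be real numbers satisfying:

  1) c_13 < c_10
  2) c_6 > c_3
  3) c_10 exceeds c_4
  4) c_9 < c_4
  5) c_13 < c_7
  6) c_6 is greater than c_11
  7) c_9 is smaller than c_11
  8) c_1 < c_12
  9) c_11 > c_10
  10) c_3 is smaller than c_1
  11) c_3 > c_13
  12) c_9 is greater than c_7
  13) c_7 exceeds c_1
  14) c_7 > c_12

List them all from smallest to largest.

Each adjacent pair is fixed by a given relation: c_13 < c_3; c_3 < c_1; c_1 < c_12; c_12 < c_7; c_7 < c_9; c_9 < c_4; c_4 < c_10; c_10 < c_11; c_11 < c_6. Chaining them end to end gives the full order.

c_13 < c_3 < c_1 < c_12 < c_7 < c_9 < c_4 < c_10 < c_11 < c_6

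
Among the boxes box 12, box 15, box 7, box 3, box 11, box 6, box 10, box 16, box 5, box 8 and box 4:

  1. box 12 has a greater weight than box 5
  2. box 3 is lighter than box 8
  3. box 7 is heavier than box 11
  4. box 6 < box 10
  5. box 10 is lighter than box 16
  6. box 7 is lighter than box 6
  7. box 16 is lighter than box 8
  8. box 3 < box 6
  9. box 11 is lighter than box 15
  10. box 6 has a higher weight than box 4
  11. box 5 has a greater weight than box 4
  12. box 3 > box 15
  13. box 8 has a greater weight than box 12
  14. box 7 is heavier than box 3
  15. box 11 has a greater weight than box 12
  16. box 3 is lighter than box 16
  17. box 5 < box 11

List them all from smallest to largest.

box 4 < box 5 < box 12 < box 11 < box 15 < box 3 < box 7 < box 6 < box 10 < box 16 < box 8

Each adjacent pair is fixed by a given relation: box 4 < box 5; box 5 < box 12; box 12 < box 11; box 11 < box 15; box 15 < box 3; box 3 < box 7; box 7 < box 6; box 6 < box 10; box 10 < box 16; box 16 < box 8. Chaining them end to end gives the full order.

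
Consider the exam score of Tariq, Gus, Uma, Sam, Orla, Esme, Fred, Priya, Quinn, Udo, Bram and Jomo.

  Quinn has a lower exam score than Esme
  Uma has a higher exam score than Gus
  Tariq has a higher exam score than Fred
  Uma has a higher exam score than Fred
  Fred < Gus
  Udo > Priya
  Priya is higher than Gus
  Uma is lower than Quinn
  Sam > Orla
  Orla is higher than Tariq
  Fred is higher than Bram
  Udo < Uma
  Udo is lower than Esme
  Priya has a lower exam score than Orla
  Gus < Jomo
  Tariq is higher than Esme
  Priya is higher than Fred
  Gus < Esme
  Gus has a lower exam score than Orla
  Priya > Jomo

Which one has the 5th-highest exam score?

Chaining the given pairs: Bram < Fred < Gus < Jomo < Priya < Udo < Uma < Quinn < Esme < Tariq < Orla < Sam.
Counting 5 from the largest end gives Quinn.

Quinn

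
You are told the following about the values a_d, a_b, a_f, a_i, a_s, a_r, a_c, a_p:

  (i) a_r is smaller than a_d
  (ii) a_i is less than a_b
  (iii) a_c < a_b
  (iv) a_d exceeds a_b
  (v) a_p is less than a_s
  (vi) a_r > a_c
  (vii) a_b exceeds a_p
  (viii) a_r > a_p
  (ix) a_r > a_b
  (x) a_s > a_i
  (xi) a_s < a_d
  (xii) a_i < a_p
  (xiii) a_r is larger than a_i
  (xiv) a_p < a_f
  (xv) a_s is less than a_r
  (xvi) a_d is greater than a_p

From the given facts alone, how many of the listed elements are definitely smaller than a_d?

6

Directly below a_d: a_p, a_s, a_b, a_r.
One step further: a_i, a_c (6 so far).
No other element is forced below a_d by the given relations, so the count is 6.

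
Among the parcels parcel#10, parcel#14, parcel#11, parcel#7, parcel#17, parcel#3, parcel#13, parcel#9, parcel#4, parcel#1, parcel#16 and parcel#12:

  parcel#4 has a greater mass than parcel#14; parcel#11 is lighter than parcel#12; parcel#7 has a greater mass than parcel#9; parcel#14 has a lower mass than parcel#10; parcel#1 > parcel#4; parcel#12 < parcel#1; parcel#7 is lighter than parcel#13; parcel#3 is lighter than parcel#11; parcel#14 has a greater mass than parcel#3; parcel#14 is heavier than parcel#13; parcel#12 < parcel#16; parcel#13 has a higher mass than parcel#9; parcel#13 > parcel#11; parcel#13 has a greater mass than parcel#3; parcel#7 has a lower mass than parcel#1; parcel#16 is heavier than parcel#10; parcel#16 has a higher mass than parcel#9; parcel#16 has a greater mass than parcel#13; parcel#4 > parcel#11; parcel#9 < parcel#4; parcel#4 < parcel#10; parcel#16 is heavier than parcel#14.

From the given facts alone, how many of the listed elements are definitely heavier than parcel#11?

Directly above parcel#11: parcel#12, parcel#13, parcel#4.
One step further: parcel#14, parcel#10, parcel#16, parcel#1 (7 so far).
Nothing else is reachable above parcel#11; 7 in all.

7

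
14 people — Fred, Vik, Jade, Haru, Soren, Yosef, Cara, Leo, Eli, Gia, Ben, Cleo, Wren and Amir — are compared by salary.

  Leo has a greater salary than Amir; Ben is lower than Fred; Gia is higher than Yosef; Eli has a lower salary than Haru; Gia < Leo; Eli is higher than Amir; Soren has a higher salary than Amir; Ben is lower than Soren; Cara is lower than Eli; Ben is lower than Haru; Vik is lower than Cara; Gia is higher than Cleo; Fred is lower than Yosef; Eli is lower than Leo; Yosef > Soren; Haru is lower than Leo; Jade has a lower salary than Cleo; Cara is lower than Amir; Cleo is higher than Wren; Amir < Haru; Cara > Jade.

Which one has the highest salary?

Chaining downward from Leo: directly below it, Amir, Eli, Gia, Haru; then Cara, Ben, Cleo, Yosef; then Jade, Vik, Wren, Soren, Fred.
That covers every other element, and nothing is given above Leo, so Leo is the highest salary.

Leo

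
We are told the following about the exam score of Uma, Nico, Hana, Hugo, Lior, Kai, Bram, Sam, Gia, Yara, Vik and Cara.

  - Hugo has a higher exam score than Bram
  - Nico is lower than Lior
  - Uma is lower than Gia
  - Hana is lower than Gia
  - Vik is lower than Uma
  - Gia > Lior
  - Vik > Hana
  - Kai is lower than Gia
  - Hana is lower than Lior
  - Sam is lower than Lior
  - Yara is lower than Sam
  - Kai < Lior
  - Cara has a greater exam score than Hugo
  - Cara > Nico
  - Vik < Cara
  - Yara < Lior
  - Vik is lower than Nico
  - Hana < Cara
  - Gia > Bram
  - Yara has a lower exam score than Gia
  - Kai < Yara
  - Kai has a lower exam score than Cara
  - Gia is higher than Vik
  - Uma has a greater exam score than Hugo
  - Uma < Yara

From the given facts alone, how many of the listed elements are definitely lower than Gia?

10

Directly below Gia: Hana, Vik, Bram, Kai, Uma, Yara, Lior.
One step further: Nico, Hugo, Sam (10 so far).
No other element is forced below Gia by the given relations, so the count is 10.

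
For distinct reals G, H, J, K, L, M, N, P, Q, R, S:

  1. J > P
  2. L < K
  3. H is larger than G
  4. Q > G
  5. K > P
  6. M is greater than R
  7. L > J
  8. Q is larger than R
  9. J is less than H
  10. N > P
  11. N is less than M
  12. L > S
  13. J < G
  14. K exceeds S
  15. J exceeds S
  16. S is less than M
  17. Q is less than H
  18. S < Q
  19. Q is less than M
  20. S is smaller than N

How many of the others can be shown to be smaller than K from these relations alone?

4

The elements the relations force below K are P, S, J, L — no chain reaches any other.
That is 4.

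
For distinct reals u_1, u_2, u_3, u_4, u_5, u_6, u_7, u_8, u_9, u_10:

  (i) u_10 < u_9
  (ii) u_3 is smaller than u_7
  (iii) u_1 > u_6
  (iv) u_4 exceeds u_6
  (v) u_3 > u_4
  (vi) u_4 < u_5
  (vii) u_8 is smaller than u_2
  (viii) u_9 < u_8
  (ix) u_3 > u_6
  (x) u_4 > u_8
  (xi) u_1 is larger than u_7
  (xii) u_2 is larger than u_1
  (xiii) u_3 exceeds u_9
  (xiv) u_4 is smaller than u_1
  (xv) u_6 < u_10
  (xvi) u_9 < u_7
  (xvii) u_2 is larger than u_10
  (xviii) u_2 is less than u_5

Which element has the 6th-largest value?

u_4

Chaining the given pairs: u_6 < u_10 < u_9 < u_8 < u_4 < u_3 < u_7 < u_1 < u_2 < u_5.
The 6th largest is u_4.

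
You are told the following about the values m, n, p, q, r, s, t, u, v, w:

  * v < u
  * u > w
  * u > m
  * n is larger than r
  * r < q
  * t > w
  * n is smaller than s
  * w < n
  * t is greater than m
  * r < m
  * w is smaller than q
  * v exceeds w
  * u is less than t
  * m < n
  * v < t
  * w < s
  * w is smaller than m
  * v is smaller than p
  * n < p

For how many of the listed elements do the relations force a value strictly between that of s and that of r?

2

Chaining upward from r reaches: m, n, q, u, p, t.
Chaining downward from s reaches: w, m, n.
Strictly between r and s are those in both lists: m, n — 2 elements.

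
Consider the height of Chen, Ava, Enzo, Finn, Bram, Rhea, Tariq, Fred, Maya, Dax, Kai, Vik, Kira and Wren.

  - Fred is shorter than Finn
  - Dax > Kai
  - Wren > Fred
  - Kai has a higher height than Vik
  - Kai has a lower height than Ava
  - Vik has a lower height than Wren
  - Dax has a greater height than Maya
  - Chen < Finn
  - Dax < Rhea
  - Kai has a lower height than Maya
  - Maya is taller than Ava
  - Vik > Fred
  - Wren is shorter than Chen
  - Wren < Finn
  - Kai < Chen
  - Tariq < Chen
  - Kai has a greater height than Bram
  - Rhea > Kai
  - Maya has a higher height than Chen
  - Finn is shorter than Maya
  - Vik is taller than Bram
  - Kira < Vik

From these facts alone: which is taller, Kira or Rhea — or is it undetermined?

Rhea

The relevant relations are Kira < Vik; Vik < Wren; Wren < Chen; Chen < Finn; Finn < Maya; Maya < Dax; Dax < Rhea.
Chaining these gives Kira < Vik < Wren < Chen < Finn < Maya < Dax < Rhea.
So Rhea is taller.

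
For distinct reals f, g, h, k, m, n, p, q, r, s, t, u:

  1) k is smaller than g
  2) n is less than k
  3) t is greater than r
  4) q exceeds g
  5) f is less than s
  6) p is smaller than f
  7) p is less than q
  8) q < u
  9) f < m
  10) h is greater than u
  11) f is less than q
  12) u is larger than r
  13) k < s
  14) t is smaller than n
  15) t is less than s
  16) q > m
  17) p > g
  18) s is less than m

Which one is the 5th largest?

s

Chaining the given pairs: r < t < n < k < g < p < f < s < m < q < u < h.
The 5th largest is s.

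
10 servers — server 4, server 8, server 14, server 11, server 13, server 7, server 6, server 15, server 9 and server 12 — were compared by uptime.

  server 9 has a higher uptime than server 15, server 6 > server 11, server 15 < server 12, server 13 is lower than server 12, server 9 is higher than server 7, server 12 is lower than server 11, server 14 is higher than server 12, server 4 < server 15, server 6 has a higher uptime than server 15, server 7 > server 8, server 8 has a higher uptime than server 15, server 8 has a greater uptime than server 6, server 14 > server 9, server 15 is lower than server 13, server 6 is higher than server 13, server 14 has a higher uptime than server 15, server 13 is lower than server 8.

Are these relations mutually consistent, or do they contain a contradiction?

consistent

The single ordering server 4 < server 15 < server 13 < server 12 < server 11 < server 6 < server 8 < server 7 < server 9 < server 14 satisfies every listed relation, so no contradiction arises.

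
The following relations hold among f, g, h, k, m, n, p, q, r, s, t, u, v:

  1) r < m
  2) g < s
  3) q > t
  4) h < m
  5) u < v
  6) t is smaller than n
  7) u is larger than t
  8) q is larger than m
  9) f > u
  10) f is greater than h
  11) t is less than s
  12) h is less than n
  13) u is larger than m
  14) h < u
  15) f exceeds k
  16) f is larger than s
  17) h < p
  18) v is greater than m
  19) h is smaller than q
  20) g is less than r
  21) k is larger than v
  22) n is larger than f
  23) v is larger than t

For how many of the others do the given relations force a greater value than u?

The elements the relations force above u are v, k, f, n — no chain reaches any other.
That is 4.

4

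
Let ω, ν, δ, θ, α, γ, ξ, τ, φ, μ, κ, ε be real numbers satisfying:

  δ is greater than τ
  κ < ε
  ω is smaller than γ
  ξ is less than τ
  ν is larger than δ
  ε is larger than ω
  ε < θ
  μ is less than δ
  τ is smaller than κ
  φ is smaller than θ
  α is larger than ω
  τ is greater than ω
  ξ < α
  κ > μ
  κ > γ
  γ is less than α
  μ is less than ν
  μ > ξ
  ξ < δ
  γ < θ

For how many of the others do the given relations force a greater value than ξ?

8

Directly above ξ: μ, α, τ, δ.
One step further: κ, ν (6 so far).
One step further: ε (7 so far).
One step further: θ (8 so far).
Nothing else is reachable above ξ; 8 in all.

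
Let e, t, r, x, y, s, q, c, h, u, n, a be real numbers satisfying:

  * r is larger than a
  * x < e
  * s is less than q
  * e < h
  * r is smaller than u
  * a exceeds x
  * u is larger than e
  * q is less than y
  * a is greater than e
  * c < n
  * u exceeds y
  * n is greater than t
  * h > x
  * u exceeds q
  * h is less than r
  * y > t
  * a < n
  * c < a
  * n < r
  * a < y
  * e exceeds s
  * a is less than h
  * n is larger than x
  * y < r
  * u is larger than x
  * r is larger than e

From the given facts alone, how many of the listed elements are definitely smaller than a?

4

From a the given relations immediately reach x, c, e.
From those, s — 4 in total.
Nothing else is reachable below a; 4 in all.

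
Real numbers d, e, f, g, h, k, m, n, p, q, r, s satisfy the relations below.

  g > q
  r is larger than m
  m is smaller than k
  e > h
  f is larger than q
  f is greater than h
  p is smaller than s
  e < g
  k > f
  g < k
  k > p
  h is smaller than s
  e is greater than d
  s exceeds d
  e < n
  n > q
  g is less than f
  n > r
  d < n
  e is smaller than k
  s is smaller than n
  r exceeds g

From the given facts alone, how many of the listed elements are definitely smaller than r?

Directly below r: m, g.
One step further: q, e (4 so far).
One step further: h, d (6 so far).
Nothing else is reachable below r; 6 in all.

6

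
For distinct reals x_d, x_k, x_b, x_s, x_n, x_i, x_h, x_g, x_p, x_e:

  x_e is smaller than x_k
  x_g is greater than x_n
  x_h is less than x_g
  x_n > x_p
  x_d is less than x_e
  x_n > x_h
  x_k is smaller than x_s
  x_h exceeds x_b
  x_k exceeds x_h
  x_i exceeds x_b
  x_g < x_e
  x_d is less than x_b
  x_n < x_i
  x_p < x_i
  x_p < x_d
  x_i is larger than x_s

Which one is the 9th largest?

Chaining the given pairs: x_p < x_d < x_b < x_h < x_n < x_g < x_e < x_k < x_s < x_i.
The 9th largest is x_d.

x_d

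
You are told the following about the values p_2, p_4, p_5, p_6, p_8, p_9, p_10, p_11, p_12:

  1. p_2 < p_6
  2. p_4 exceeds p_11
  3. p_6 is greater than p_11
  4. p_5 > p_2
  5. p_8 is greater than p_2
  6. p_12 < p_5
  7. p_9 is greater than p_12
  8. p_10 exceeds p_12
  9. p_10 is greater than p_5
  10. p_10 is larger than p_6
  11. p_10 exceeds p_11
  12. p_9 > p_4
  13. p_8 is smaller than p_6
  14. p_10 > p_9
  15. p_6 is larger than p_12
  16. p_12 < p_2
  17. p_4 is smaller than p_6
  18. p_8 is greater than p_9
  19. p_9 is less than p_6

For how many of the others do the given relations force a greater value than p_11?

From p_11 the given relations immediately reach p_4, p_6, p_10.
From those, p_9 — 4 in total.
From those, p_8 — 5 in total.
No other element is forced above p_11 by the given relations, so the count is 5.

5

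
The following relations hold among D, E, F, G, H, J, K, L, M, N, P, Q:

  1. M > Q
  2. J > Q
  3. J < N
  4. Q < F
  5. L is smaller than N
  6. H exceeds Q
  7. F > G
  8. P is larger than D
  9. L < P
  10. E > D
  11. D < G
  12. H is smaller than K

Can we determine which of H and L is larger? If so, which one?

undetermined

Following every chain through L: above L we get N, P.
H is not reached, and no chain runs the other way from H to L.
So the given relations leave the order of L and H undetermined.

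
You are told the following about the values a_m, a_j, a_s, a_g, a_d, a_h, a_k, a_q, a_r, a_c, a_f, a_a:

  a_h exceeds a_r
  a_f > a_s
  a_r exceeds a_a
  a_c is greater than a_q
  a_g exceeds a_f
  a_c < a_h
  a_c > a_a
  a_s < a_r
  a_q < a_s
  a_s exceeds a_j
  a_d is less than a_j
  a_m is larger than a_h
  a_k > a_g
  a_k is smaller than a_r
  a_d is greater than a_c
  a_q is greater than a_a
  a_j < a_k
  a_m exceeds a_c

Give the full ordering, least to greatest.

a_a < a_q < a_c < a_d < a_j < a_s < a_f < a_g < a_k < a_r < a_h < a_m

Nothing is placed below a_a, so it is least; from there a_a < a_q; a_q < a_c; a_c < a_d; a_d < a_j; a_j < a_s; a_s < a_f; a_f < a_g; a_g < a_k; a_k < a_r; a_r < a_h; a_h < a_m, each given directly.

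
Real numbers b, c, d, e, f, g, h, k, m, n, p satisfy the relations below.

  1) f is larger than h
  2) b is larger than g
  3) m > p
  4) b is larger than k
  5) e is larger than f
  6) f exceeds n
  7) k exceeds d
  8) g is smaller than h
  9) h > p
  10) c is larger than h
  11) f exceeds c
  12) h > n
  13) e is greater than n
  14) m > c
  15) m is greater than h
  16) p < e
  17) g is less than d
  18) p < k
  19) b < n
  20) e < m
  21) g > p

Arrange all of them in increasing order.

Nothing is placed below p, so it is least; from there p < g; g < d; d < k; k < b; b < n; n < h; h < c; c < f; f < e; e < m, each given directly.

p < g < d < k < b < n < h < c < f < e < m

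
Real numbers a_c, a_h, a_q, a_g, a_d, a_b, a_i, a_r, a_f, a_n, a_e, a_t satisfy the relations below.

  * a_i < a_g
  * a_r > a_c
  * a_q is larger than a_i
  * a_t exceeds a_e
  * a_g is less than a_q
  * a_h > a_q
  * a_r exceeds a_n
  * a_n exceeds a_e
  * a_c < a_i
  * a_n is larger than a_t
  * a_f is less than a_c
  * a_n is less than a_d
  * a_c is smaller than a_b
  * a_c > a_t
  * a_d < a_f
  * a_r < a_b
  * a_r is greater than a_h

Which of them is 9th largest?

a_d

The consecutive relations fix a unique order: a_e < a_t < a_n < a_d < a_f < a_c < a_i < a_g < a_q < a_h < a_r < a_b.
The 9th largest is a_d.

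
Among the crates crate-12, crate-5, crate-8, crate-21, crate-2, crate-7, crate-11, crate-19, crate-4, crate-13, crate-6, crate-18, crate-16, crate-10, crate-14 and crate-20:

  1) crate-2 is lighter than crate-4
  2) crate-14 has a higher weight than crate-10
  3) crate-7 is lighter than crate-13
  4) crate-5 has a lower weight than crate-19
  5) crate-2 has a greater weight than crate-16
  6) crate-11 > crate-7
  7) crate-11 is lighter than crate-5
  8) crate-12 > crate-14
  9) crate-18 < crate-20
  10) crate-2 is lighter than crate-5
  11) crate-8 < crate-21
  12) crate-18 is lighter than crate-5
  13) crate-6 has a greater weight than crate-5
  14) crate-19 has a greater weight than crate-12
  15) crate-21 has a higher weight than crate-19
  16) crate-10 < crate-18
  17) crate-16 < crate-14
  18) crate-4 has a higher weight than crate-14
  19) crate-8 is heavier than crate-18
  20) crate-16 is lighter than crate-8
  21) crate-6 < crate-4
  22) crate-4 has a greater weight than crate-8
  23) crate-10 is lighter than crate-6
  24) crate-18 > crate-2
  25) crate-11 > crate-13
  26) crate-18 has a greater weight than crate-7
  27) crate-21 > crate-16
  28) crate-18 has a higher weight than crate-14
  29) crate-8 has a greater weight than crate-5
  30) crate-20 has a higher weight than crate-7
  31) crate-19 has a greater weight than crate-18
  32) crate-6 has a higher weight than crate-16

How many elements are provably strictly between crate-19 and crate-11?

1

Chaining upward from crate-11 reaches: crate-5, crate-6, crate-8, crate-21, crate-4.
Chaining downward from crate-19 reaches: crate-7, crate-13, crate-10, crate-16, crate-14, crate-2, crate-18, crate-12, crate-5.
Strictly between crate-11 and crate-19 are those in both lists: crate-5 — 1 element.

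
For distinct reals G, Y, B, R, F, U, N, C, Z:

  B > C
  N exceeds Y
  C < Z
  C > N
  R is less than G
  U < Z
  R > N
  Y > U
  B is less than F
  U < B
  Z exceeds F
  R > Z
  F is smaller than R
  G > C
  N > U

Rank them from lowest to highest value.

The consecutive links are each given: U < Y; Y < N; N < C; C < B; B < F; F < Z; Z < R; R < G.

U < Y < N < C < B < F < Z < R < G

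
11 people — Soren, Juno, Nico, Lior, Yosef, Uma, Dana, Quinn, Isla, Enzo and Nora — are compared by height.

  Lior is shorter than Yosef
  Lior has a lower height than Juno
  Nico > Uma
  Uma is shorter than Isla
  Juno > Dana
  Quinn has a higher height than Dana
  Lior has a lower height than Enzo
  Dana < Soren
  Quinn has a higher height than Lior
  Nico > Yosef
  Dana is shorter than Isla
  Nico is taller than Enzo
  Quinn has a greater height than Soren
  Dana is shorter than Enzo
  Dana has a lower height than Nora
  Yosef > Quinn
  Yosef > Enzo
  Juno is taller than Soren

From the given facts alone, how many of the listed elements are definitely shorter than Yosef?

5

The elements the relations force below Yosef are Dana, Lior, Enzo, Soren, Quinn — no chain reaches any other.
That is 5.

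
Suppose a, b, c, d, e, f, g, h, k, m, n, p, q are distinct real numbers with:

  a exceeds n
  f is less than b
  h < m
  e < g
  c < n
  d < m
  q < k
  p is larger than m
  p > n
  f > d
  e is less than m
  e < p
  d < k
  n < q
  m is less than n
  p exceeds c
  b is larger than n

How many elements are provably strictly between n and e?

The relations place e below n. An element lies strictly between them when it is forced above e and also forced below n.
Above e: {m, a, b, q, p, k, g}. Below n: {h, d, m, c}.
Intersection: {m} — 1.

1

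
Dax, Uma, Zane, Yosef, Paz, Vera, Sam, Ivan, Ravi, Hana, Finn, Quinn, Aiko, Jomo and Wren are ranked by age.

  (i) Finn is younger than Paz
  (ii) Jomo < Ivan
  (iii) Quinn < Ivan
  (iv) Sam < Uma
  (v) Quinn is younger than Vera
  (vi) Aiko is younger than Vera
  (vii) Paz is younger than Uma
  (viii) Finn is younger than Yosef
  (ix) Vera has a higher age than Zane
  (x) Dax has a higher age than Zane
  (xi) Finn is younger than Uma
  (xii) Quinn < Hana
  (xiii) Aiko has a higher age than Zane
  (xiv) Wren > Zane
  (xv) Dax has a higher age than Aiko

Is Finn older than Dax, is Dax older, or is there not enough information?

undetermined

Following every chain through Finn: above Finn we get Paz, Yosef, Uma.
Dax is not reached, and no chain runs the other way from Dax to Finn.
So the given relations leave the order of Finn and Dax undetermined.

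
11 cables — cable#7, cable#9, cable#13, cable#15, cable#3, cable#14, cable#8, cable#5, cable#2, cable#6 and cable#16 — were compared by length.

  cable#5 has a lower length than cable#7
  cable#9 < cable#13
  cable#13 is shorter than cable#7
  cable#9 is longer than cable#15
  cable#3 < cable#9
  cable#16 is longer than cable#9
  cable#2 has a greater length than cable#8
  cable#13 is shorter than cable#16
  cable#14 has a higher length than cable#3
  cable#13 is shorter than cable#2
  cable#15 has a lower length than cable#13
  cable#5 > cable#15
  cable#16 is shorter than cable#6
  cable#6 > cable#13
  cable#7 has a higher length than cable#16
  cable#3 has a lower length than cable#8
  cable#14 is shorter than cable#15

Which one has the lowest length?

cable#3

cable#8 is not least since cable#3 < cable#8; cable#14 is not least since cable#3 < cable#14; cable#15 is not least since cable#14 < cable#15; cable#5 is not least since cable#15 < cable#5; cable#9 is not least since cable#3 < cable#9; cable#13 is not least since cable#15 < cable#13; cable#2 is not least since cable#13 < cable#2; cable#16 is not least since cable#9 < cable#16; cable#7 is not least since cable#5 < cable#7; cable#6 is not least since cable#16 < cable#6.
Only cable#3 has nothing below it, so cable#3 is the lowest length.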